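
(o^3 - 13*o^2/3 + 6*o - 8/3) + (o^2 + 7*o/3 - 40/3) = o^3 - 10*o^2/3 + 25*o/3 - 16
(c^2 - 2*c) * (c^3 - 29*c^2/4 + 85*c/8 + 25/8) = c^5 - 37*c^4/4 + 201*c^3/8 - 145*c^2/8 - 25*c/4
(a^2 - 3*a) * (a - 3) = a^3 - 6*a^2 + 9*a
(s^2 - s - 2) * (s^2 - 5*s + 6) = s^4 - 6*s^3 + 9*s^2 + 4*s - 12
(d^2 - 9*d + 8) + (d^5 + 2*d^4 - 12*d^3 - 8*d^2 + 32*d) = d^5 + 2*d^4 - 12*d^3 - 7*d^2 + 23*d + 8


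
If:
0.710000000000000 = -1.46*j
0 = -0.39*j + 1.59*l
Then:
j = -0.49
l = -0.12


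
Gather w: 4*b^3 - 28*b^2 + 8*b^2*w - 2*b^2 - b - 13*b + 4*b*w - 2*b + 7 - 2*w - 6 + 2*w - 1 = 4*b^3 - 30*b^2 - 16*b + w*(8*b^2 + 4*b)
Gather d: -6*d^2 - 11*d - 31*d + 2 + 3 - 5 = -6*d^2 - 42*d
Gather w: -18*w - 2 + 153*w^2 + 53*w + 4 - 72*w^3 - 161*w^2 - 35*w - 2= -72*w^3 - 8*w^2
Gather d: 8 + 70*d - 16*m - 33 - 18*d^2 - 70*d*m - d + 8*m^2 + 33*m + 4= -18*d^2 + d*(69 - 70*m) + 8*m^2 + 17*m - 21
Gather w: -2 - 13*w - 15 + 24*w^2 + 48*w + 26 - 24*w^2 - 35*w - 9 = 0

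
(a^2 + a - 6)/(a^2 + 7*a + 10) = (a^2 + a - 6)/(a^2 + 7*a + 10)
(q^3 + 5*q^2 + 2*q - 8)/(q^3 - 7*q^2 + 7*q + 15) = (q^3 + 5*q^2 + 2*q - 8)/(q^3 - 7*q^2 + 7*q + 15)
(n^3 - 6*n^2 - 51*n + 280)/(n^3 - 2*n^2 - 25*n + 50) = (n^2 - n - 56)/(n^2 + 3*n - 10)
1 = 1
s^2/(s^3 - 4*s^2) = 1/(s - 4)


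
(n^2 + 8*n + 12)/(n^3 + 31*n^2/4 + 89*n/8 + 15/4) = 8*(n + 2)/(8*n^2 + 14*n + 5)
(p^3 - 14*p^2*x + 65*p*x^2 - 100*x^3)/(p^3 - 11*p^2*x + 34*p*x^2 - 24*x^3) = (p^2 - 10*p*x + 25*x^2)/(p^2 - 7*p*x + 6*x^2)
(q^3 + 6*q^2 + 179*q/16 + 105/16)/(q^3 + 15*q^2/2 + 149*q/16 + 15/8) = (4*q^2 + 19*q + 21)/(4*q^2 + 25*q + 6)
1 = 1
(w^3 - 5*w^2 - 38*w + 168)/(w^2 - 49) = (w^2 + 2*w - 24)/(w + 7)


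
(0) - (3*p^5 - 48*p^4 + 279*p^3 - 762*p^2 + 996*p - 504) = -3*p^5 + 48*p^4 - 279*p^3 + 762*p^2 - 996*p + 504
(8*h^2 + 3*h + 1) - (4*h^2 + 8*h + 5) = 4*h^2 - 5*h - 4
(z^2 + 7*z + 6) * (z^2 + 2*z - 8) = z^4 + 9*z^3 + 12*z^2 - 44*z - 48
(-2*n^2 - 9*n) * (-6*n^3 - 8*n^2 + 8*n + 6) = 12*n^5 + 70*n^4 + 56*n^3 - 84*n^2 - 54*n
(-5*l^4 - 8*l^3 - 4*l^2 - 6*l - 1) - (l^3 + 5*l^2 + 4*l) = -5*l^4 - 9*l^3 - 9*l^2 - 10*l - 1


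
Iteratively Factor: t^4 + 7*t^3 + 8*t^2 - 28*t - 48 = (t + 4)*(t^3 + 3*t^2 - 4*t - 12) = (t + 2)*(t + 4)*(t^2 + t - 6) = (t - 2)*(t + 2)*(t + 4)*(t + 3)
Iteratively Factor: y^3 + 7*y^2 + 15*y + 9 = (y + 3)*(y^2 + 4*y + 3) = (y + 1)*(y + 3)*(y + 3)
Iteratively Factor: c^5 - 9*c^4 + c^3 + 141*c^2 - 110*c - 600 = (c + 3)*(c^4 - 12*c^3 + 37*c^2 + 30*c - 200) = (c - 4)*(c + 3)*(c^3 - 8*c^2 + 5*c + 50) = (c - 5)*(c - 4)*(c + 3)*(c^2 - 3*c - 10) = (c - 5)*(c - 4)*(c + 2)*(c + 3)*(c - 5)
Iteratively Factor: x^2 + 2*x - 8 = (x - 2)*(x + 4)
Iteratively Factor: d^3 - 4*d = (d + 2)*(d^2 - 2*d) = (d - 2)*(d + 2)*(d)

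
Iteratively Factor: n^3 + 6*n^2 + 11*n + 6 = (n + 1)*(n^2 + 5*n + 6) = (n + 1)*(n + 2)*(n + 3)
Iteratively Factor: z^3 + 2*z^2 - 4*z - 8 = (z + 2)*(z^2 - 4) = (z + 2)^2*(z - 2)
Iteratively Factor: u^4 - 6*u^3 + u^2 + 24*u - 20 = (u - 5)*(u^3 - u^2 - 4*u + 4) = (u - 5)*(u - 2)*(u^2 + u - 2) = (u - 5)*(u - 2)*(u - 1)*(u + 2)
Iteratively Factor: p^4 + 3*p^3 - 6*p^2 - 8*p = (p)*(p^3 + 3*p^2 - 6*p - 8) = p*(p + 4)*(p^2 - p - 2) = p*(p - 2)*(p + 4)*(p + 1)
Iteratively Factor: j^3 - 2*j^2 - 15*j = (j + 3)*(j^2 - 5*j) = j*(j + 3)*(j - 5)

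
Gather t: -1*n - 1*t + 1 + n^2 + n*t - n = n^2 - 2*n + t*(n - 1) + 1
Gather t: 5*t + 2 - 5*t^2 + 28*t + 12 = -5*t^2 + 33*t + 14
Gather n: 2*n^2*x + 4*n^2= n^2*(2*x + 4)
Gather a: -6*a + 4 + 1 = 5 - 6*a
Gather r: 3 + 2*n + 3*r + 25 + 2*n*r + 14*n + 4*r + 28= 16*n + r*(2*n + 7) + 56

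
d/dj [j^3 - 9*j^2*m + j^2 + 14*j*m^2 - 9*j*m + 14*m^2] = 3*j^2 - 18*j*m + 2*j + 14*m^2 - 9*m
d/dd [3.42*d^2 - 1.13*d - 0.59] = 6.84*d - 1.13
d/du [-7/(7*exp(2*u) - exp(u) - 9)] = (98*exp(u) - 7)*exp(u)/(-7*exp(2*u) + exp(u) + 9)^2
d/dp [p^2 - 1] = 2*p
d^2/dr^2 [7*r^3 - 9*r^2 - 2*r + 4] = 42*r - 18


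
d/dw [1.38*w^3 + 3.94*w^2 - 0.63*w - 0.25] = 4.14*w^2 + 7.88*w - 0.63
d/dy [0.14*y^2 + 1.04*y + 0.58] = 0.28*y + 1.04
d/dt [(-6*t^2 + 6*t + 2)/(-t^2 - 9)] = 2*(3*t^2 + 56*t - 27)/(t^4 + 18*t^2 + 81)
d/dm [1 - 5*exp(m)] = -5*exp(m)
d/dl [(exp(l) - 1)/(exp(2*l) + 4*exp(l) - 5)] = -exp(l)/(exp(2*l) + 10*exp(l) + 25)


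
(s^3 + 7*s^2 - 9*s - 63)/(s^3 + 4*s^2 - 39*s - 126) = (s - 3)/(s - 6)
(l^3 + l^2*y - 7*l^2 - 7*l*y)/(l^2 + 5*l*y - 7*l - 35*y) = l*(l + y)/(l + 5*y)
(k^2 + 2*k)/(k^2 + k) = (k + 2)/(k + 1)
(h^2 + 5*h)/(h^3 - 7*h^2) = (h + 5)/(h*(h - 7))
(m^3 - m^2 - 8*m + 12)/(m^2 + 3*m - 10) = (m^2 + m - 6)/(m + 5)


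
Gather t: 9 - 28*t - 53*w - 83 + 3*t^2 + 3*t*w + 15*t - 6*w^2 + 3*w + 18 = 3*t^2 + t*(3*w - 13) - 6*w^2 - 50*w - 56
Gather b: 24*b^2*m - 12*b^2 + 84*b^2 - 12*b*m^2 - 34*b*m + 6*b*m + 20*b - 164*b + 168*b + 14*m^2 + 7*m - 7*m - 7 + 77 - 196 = b^2*(24*m + 72) + b*(-12*m^2 - 28*m + 24) + 14*m^2 - 126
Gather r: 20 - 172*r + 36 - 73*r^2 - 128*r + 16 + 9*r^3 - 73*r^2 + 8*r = 9*r^3 - 146*r^2 - 292*r + 72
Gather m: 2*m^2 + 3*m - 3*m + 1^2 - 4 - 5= 2*m^2 - 8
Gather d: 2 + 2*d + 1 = 2*d + 3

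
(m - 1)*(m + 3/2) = m^2 + m/2 - 3/2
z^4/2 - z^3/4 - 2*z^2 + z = z*(z/2 + 1)*(z - 2)*(z - 1/2)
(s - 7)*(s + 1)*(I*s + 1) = I*s^3 + s^2 - 6*I*s^2 - 6*s - 7*I*s - 7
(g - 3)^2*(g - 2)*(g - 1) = g^4 - 9*g^3 + 29*g^2 - 39*g + 18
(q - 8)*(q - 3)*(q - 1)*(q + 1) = q^4 - 11*q^3 + 23*q^2 + 11*q - 24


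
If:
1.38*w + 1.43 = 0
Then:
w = -1.04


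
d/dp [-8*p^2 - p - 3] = -16*p - 1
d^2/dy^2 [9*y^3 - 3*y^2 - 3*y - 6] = 54*y - 6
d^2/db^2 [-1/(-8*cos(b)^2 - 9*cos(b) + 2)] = (-256*sin(b)^4 + 273*sin(b)^2 + 252*cos(b) - 54*cos(3*b) + 177)/(-8*sin(b)^2 + 9*cos(b) + 6)^3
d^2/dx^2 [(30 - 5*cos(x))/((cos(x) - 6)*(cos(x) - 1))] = 5*(cos(x) + 2)/(cos(x) - 1)^2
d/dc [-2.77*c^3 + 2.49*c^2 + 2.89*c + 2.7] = -8.31*c^2 + 4.98*c + 2.89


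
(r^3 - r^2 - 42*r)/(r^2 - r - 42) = r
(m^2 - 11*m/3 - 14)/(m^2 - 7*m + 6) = (m + 7/3)/(m - 1)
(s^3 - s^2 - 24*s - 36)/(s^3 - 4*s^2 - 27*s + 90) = (s^2 + 5*s + 6)/(s^2 + 2*s - 15)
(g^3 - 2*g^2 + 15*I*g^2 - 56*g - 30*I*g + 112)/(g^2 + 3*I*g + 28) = (g^2 + g*(-2 + 8*I) - 16*I)/(g - 4*I)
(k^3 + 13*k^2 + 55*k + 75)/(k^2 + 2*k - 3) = (k^2 + 10*k + 25)/(k - 1)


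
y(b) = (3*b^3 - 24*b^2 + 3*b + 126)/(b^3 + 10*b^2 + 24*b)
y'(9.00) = 0.11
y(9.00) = 0.23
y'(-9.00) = 10.63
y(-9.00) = 29.87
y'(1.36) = -2.69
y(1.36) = 1.74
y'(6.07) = 0.09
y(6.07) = -0.09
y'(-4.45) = -236.75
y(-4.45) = -202.00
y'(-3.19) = -73.72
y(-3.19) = 31.01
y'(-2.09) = -9.38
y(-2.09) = 0.80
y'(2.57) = -0.54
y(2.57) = 0.18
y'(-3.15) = -66.06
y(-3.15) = 28.22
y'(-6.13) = 6910.21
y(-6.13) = 875.03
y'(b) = (-3*b^2 - 20*b - 24)*(3*b^3 - 24*b^2 + 3*b + 126)/(b^3 + 10*b^2 + 24*b)^2 + (9*b^2 - 48*b + 3)/(b^3 + 10*b^2 + 24*b)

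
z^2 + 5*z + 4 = (z + 1)*(z + 4)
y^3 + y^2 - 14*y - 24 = (y - 4)*(y + 2)*(y + 3)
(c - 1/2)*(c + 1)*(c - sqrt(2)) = c^3 - sqrt(2)*c^2 + c^2/2 - sqrt(2)*c/2 - c/2 + sqrt(2)/2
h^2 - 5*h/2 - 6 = (h - 4)*(h + 3/2)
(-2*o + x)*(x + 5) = -2*o*x - 10*o + x^2 + 5*x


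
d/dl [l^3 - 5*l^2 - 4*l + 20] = 3*l^2 - 10*l - 4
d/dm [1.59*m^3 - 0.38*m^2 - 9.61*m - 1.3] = 4.77*m^2 - 0.76*m - 9.61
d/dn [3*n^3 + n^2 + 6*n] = 9*n^2 + 2*n + 6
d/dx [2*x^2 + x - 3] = 4*x + 1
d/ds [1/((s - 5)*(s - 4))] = (9 - 2*s)/(s^4 - 18*s^3 + 121*s^2 - 360*s + 400)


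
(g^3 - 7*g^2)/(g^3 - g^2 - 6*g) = g*(7 - g)/(-g^2 + g + 6)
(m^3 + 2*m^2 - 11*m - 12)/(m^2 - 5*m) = (m^3 + 2*m^2 - 11*m - 12)/(m*(m - 5))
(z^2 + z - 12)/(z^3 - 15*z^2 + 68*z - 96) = (z + 4)/(z^2 - 12*z + 32)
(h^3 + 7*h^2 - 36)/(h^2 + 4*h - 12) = h + 3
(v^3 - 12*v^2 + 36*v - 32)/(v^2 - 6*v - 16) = (v^2 - 4*v + 4)/(v + 2)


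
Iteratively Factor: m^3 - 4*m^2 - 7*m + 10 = (m - 1)*(m^2 - 3*m - 10) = (m - 5)*(m - 1)*(m + 2)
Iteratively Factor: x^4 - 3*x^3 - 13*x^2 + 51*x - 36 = (x - 1)*(x^3 - 2*x^2 - 15*x + 36) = (x - 3)*(x - 1)*(x^2 + x - 12) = (x - 3)^2*(x - 1)*(x + 4)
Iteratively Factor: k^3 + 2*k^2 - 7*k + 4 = (k - 1)*(k^2 + 3*k - 4) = (k - 1)^2*(k + 4)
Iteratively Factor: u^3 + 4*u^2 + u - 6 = (u - 1)*(u^2 + 5*u + 6) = (u - 1)*(u + 3)*(u + 2)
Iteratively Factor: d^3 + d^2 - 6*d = (d)*(d^2 + d - 6) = d*(d + 3)*(d - 2)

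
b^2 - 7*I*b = b*(b - 7*I)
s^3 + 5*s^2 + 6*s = s*(s + 2)*(s + 3)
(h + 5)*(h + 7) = h^2 + 12*h + 35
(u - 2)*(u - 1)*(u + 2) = u^3 - u^2 - 4*u + 4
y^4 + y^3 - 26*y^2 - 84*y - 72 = (y - 6)*(y + 2)^2*(y + 3)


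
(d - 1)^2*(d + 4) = d^3 + 2*d^2 - 7*d + 4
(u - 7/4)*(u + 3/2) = u^2 - u/4 - 21/8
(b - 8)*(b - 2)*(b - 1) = b^3 - 11*b^2 + 26*b - 16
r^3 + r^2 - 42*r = r*(r - 6)*(r + 7)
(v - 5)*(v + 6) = v^2 + v - 30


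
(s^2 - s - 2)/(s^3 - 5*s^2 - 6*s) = (s - 2)/(s*(s - 6))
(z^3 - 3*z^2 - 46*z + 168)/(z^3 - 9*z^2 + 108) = (z^2 + 3*z - 28)/(z^2 - 3*z - 18)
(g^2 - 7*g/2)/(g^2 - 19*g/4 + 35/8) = 4*g/(4*g - 5)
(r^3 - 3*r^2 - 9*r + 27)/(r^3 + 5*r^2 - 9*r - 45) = (r - 3)/(r + 5)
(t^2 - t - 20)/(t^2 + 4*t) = (t - 5)/t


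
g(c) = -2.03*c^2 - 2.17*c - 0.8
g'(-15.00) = 58.73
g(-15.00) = -425.00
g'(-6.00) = 22.19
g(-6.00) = -60.86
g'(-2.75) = 9.00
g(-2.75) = -10.18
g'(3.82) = -17.68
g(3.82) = -38.71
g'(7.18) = -31.32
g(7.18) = -121.03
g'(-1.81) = 5.18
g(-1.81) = -3.52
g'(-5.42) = 19.84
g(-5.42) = -48.67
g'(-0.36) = -0.71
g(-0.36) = -0.28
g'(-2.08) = 6.27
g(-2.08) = -5.07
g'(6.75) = -29.58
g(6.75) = -107.94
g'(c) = -4.06*c - 2.17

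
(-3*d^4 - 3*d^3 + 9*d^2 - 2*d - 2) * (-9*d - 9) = 27*d^5 + 54*d^4 - 54*d^3 - 63*d^2 + 36*d + 18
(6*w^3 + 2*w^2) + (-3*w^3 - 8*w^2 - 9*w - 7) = 3*w^3 - 6*w^2 - 9*w - 7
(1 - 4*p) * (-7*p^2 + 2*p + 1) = 28*p^3 - 15*p^2 - 2*p + 1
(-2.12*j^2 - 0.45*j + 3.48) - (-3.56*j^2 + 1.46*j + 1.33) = 1.44*j^2 - 1.91*j + 2.15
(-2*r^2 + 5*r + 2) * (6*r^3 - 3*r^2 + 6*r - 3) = -12*r^5 + 36*r^4 - 15*r^3 + 30*r^2 - 3*r - 6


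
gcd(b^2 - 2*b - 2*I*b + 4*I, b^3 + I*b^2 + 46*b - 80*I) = b - 2*I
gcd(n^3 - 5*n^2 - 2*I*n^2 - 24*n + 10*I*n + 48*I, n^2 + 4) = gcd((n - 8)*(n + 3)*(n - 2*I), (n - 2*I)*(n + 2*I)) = n - 2*I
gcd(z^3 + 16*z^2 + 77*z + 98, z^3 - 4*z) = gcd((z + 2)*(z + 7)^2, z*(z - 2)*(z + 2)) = z + 2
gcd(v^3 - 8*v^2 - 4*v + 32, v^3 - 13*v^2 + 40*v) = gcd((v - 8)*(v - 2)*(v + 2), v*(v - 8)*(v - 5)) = v - 8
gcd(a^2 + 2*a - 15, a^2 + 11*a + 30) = a + 5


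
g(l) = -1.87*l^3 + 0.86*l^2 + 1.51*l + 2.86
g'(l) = -5.61*l^2 + 1.72*l + 1.51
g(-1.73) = 12.50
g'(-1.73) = -18.26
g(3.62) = -69.11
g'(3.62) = -65.78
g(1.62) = -0.39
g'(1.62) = -10.43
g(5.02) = -204.45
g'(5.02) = -131.23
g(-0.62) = 2.70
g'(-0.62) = -1.71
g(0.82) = 3.65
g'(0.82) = -0.85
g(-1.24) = 5.88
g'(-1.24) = -9.25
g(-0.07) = 2.76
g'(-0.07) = 1.36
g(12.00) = -3086.54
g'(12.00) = -785.69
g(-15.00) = 6484.96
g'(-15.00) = -1286.54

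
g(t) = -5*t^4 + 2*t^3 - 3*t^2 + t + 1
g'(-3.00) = 613.00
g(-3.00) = -488.00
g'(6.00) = -4139.00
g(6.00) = -6149.00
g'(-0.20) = 2.60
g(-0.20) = 0.66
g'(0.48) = -2.71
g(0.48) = 0.74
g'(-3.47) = 929.70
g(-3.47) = -847.07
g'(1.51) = -63.24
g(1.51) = -23.44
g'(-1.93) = 178.71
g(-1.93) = -95.86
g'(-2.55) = 386.94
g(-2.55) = -265.63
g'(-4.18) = 1591.61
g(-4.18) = -1728.09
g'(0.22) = -0.24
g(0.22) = 1.08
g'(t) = -20*t^3 + 6*t^2 - 6*t + 1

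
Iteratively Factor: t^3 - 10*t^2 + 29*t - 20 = (t - 4)*(t^2 - 6*t + 5) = (t - 5)*(t - 4)*(t - 1)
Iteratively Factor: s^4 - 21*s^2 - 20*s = (s + 4)*(s^3 - 4*s^2 - 5*s) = s*(s + 4)*(s^2 - 4*s - 5) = s*(s + 1)*(s + 4)*(s - 5)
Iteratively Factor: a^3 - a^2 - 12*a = (a)*(a^2 - a - 12) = a*(a + 3)*(a - 4)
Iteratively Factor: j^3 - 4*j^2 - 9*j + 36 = (j - 3)*(j^2 - j - 12) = (j - 4)*(j - 3)*(j + 3)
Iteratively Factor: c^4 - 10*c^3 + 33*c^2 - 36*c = (c - 3)*(c^3 - 7*c^2 + 12*c) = (c - 3)^2*(c^2 - 4*c) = c*(c - 3)^2*(c - 4)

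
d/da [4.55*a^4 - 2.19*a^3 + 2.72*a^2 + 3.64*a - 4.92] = 18.2*a^3 - 6.57*a^2 + 5.44*a + 3.64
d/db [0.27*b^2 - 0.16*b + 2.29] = 0.54*b - 0.16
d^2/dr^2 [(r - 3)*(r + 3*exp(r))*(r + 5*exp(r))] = 8*r^2*exp(r) + 60*r*exp(2*r) + 8*r*exp(r) + 6*r - 120*exp(2*r) - 32*exp(r) - 6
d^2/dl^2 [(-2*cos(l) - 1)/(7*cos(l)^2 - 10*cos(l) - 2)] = 4*(-441*(1 - cos(2*l))^2*cos(l) - 168*(1 - cos(2*l))^2 - 25*cos(l) - 494*cos(2*l) - 273*cos(3*l) + 98*cos(5*l) + 474)/(20*cos(l) - 7*cos(2*l) - 3)^3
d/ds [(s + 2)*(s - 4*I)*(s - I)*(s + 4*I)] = 4*s^3 + 3*s^2*(2 - I) + 4*s*(8 - I) + 32 - 16*I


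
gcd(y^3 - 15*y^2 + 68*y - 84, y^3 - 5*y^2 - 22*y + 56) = y^2 - 9*y + 14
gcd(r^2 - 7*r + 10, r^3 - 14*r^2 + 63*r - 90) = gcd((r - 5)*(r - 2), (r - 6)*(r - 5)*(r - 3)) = r - 5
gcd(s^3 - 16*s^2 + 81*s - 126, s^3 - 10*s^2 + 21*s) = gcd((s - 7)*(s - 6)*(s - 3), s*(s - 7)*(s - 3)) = s^2 - 10*s + 21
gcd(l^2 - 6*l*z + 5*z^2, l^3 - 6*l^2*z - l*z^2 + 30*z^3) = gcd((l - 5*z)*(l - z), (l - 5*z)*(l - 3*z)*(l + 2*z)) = -l + 5*z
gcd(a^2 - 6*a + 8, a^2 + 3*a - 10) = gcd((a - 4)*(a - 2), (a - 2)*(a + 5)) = a - 2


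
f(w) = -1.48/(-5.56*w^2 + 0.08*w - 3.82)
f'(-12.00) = 0.00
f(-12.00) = 0.00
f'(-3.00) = 0.02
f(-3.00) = 0.03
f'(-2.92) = 0.02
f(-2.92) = 0.03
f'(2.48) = -0.03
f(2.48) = 0.04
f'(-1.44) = 0.10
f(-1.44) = 0.10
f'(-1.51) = 0.09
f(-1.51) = 0.09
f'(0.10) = -0.10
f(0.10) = 0.38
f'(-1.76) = 0.06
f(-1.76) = 0.07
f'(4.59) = -0.01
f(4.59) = 0.01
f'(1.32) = -0.12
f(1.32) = 0.11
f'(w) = -1.48*(11.12*w - 0.08)/(-5.56*w^2 + 0.08*w - 3.82)^2 = (0.1184 - 16.4576*w)/(5.56*w^2 - 0.08*w + 3.82)^2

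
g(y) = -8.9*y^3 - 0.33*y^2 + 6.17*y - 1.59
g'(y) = -26.7*y^2 - 0.66*y + 6.17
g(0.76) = -1.00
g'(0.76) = -9.75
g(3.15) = -263.61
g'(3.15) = -260.84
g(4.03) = -564.60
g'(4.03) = -430.12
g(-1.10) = 3.07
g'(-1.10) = -25.41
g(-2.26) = 85.51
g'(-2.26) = -128.71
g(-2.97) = 210.34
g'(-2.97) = -227.39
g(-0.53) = -3.63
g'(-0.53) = -0.98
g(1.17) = -9.08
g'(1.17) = -31.15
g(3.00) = -226.35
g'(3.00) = -236.11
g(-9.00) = 6404.25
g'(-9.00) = -2150.59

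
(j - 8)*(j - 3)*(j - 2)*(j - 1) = j^4 - 14*j^3 + 59*j^2 - 94*j + 48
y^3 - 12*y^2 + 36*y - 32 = (y - 8)*(y - 2)^2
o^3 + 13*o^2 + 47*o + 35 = (o + 1)*(o + 5)*(o + 7)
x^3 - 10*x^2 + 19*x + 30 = (x - 6)*(x - 5)*(x + 1)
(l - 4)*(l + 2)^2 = l^3 - 12*l - 16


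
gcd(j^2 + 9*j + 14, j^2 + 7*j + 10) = j + 2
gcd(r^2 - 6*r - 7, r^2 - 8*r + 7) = r - 7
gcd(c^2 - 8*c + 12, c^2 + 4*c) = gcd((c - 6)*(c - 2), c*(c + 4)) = 1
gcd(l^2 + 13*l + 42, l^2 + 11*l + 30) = l + 6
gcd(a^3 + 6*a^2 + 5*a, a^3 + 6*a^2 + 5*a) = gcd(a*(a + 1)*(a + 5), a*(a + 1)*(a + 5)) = a^3 + 6*a^2 + 5*a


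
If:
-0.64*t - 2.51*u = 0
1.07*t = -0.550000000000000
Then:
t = -0.51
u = 0.13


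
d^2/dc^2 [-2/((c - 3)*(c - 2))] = 4*(-(c - 3)^2 - (c - 3)*(c - 2) - (c - 2)^2)/((c - 3)^3*(c - 2)^3)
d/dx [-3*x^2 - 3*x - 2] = -6*x - 3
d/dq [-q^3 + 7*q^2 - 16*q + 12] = -3*q^2 + 14*q - 16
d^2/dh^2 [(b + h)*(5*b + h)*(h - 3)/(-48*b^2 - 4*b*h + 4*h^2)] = 3*b*(-268*b^4 - 204*b^3*h + 137*b^3 - 84*b^2*h^2 + 201*b^2*h - 8*b*h^3 + 51*b*h^2 + 7*h^3)/(2*(1728*b^6 + 432*b^5*h - 396*b^4*h^2 - 71*b^3*h^3 + 33*b^2*h^4 + 3*b*h^5 - h^6))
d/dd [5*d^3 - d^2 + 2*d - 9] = 15*d^2 - 2*d + 2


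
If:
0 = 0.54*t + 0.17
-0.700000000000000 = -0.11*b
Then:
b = 6.36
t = -0.31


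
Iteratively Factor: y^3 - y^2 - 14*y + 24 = (y - 3)*(y^2 + 2*y - 8) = (y - 3)*(y + 4)*(y - 2)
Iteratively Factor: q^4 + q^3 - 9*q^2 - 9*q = (q + 3)*(q^3 - 2*q^2 - 3*q) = (q + 1)*(q + 3)*(q^2 - 3*q) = q*(q + 1)*(q + 3)*(q - 3)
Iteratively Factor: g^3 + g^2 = (g)*(g^2 + g) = g^2*(g + 1)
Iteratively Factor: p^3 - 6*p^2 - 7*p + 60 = (p - 4)*(p^2 - 2*p - 15) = (p - 4)*(p + 3)*(p - 5)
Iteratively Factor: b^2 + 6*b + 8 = (b + 4)*(b + 2)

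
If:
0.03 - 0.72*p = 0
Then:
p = 0.04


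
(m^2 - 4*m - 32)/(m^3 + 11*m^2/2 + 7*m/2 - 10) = 2*(m - 8)/(2*m^2 + 3*m - 5)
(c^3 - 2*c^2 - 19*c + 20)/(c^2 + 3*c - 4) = c - 5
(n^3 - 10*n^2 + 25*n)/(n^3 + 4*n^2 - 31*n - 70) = n*(n - 5)/(n^2 + 9*n + 14)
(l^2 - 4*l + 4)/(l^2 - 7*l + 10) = (l - 2)/(l - 5)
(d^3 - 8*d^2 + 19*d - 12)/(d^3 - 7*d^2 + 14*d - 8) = (d - 3)/(d - 2)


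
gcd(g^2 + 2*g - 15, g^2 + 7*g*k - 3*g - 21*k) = g - 3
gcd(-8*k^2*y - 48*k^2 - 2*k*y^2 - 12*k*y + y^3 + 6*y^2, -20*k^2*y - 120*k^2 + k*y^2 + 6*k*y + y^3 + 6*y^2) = -4*k*y - 24*k + y^2 + 6*y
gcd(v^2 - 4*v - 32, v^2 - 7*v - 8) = v - 8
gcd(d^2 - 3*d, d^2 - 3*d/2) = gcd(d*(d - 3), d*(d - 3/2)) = d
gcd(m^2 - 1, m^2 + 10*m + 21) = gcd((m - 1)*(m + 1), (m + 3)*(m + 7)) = 1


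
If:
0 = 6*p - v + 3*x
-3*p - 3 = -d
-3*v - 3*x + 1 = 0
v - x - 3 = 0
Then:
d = 35/6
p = 17/18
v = 5/3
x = -4/3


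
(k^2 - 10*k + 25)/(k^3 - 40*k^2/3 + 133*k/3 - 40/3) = 3*(k - 5)/(3*k^2 - 25*k + 8)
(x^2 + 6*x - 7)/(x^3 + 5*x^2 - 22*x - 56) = (x - 1)/(x^2 - 2*x - 8)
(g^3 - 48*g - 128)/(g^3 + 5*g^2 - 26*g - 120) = (g^2 - 4*g - 32)/(g^2 + g - 30)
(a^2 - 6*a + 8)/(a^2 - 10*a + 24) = (a - 2)/(a - 6)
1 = 1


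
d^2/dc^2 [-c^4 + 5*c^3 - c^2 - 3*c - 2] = -12*c^2 + 30*c - 2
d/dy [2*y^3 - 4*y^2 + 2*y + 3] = 6*y^2 - 8*y + 2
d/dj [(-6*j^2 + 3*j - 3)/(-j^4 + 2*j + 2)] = 3*((1 - 4*j)*(-j^4 + 2*j + 2) - 2*(2*j^3 - 1)*(2*j^2 - j + 1))/(-j^4 + 2*j + 2)^2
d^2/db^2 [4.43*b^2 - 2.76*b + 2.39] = 8.86000000000000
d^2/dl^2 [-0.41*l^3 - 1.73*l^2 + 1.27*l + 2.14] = -2.46*l - 3.46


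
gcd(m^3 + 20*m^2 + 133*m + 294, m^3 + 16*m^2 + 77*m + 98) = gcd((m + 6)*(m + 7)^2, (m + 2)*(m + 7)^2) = m^2 + 14*m + 49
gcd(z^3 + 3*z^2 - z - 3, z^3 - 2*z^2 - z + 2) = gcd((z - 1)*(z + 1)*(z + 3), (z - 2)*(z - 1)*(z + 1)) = z^2 - 1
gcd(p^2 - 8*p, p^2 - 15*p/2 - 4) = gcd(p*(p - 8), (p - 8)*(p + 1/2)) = p - 8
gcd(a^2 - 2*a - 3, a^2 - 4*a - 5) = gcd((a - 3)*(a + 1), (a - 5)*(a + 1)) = a + 1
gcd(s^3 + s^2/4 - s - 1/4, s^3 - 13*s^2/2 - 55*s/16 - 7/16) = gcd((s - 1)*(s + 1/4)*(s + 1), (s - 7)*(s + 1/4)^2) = s + 1/4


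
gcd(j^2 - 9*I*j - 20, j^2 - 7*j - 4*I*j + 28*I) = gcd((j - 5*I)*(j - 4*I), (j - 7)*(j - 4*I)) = j - 4*I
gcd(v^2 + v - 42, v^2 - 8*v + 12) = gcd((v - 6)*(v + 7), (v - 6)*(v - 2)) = v - 6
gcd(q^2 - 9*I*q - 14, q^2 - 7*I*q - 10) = q - 2*I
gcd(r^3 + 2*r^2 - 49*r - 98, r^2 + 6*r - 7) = r + 7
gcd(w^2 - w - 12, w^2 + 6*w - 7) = 1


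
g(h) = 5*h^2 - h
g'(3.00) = 29.00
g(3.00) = 42.00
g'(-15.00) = -151.00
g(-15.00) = 1140.00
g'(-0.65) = -7.50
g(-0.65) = 2.76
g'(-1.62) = -17.20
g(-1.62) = 14.74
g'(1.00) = 9.00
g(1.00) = 4.00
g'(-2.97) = -30.70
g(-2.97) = 47.07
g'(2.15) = 20.50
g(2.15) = 20.96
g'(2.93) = 28.30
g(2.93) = 39.99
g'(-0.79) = -8.90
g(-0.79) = 3.91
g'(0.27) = 1.70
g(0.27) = 0.09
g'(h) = 10*h - 1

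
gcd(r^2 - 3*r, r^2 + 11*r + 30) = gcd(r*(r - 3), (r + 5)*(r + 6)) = 1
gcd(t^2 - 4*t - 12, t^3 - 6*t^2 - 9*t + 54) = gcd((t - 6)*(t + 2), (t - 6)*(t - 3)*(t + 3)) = t - 6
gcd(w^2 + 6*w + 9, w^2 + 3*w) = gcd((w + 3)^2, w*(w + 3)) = w + 3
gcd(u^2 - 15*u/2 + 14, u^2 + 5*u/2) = 1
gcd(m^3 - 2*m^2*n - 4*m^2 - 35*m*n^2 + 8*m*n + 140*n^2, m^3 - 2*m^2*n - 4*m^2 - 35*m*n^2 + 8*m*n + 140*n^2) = m^3 - 2*m^2*n - 4*m^2 - 35*m*n^2 + 8*m*n + 140*n^2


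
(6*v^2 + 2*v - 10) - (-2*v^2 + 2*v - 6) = 8*v^2 - 4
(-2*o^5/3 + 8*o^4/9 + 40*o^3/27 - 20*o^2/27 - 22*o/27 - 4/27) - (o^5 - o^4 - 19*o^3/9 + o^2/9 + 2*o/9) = -5*o^5/3 + 17*o^4/9 + 97*o^3/27 - 23*o^2/27 - 28*o/27 - 4/27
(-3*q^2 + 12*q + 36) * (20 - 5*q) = 15*q^3 - 120*q^2 + 60*q + 720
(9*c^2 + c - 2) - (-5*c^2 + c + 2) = 14*c^2 - 4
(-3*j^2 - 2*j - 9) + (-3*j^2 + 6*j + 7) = -6*j^2 + 4*j - 2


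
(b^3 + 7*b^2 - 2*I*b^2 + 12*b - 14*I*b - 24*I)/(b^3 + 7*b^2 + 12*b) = (b - 2*I)/b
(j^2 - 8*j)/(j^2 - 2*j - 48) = j/(j + 6)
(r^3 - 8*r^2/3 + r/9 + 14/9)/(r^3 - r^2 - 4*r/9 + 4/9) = (3*r - 7)/(3*r - 2)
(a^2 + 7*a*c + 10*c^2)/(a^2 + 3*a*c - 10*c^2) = (a + 2*c)/(a - 2*c)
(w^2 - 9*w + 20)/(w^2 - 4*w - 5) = (w - 4)/(w + 1)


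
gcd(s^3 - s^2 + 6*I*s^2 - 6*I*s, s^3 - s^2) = s^2 - s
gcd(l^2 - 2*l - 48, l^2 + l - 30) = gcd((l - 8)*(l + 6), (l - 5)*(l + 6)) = l + 6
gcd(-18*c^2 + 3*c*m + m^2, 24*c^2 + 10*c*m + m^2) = 6*c + m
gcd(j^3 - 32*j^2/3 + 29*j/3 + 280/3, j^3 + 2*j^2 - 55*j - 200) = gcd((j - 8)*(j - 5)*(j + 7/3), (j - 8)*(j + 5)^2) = j - 8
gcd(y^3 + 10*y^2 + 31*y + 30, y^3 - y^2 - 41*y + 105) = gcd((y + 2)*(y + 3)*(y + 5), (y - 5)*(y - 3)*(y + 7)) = 1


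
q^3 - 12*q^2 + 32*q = q*(q - 8)*(q - 4)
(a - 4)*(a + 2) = a^2 - 2*a - 8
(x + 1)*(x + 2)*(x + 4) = x^3 + 7*x^2 + 14*x + 8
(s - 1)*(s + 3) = s^2 + 2*s - 3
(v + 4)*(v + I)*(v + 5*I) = v^3 + 4*v^2 + 6*I*v^2 - 5*v + 24*I*v - 20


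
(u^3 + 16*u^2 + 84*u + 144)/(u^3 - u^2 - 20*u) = (u^2 + 12*u + 36)/(u*(u - 5))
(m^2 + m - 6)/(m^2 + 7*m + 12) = (m - 2)/(m + 4)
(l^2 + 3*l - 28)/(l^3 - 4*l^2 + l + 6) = (l^2 + 3*l - 28)/(l^3 - 4*l^2 + l + 6)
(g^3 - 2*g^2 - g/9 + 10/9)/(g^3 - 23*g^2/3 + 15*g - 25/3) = (g + 2/3)/(g - 5)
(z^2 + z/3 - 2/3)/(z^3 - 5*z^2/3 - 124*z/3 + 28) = (z + 1)/(z^2 - z - 42)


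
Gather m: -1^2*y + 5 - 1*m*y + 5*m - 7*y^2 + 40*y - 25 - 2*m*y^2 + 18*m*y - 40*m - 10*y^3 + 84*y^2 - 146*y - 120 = m*(-2*y^2 + 17*y - 35) - 10*y^3 + 77*y^2 - 107*y - 140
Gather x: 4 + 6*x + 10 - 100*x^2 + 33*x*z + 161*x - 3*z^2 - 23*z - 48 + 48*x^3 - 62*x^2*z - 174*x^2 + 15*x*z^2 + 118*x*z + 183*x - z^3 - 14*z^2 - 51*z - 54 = 48*x^3 + x^2*(-62*z - 274) + x*(15*z^2 + 151*z + 350) - z^3 - 17*z^2 - 74*z - 88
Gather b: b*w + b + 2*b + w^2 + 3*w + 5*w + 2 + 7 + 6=b*(w + 3) + w^2 + 8*w + 15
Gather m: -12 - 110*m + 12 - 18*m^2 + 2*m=-18*m^2 - 108*m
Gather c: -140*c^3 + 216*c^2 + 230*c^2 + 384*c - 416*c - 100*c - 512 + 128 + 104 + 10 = -140*c^3 + 446*c^2 - 132*c - 270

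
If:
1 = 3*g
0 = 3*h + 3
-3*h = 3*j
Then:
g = 1/3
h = -1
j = 1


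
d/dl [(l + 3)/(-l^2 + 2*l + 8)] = (-l^2 + 2*l + 2*(l - 1)*(l + 3) + 8)/(-l^2 + 2*l + 8)^2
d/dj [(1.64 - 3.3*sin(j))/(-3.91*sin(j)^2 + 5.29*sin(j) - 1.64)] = (-12.903*sin(j)^2 + 12.8248*sin(j) - 3.2636)*cos(j)/(15.2881*sin(j)^4 - 41.3678*sin(j)^3 + 40.8089*sin(j)^2 - 17.3512*sin(j) + 2.6896)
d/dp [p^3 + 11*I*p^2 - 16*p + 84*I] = 3*p^2 + 22*I*p - 16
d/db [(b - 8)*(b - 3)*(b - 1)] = 3*b^2 - 24*b + 35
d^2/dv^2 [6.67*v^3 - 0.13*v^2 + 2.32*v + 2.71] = 40.02*v - 0.26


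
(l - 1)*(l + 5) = l^2 + 4*l - 5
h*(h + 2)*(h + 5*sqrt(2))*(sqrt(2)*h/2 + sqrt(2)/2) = sqrt(2)*h^4/2 + 3*sqrt(2)*h^3/2 + 5*h^3 + sqrt(2)*h^2 + 15*h^2 + 10*h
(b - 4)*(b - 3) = b^2 - 7*b + 12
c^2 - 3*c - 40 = (c - 8)*(c + 5)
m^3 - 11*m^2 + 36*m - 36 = (m - 6)*(m - 3)*(m - 2)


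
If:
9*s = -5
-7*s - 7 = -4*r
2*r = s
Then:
No Solution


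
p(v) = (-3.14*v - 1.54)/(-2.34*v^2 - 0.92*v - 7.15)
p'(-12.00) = -0.01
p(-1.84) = -0.32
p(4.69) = 0.26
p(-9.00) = -0.14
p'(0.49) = 0.24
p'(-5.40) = -0.03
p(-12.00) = -0.11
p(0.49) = 0.38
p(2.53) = 0.39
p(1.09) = 0.45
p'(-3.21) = -0.04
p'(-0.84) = 0.34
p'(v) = (-3.14*v - 1.54)*(4.68*v + 0.92)/(-2.34*v^2 - 0.92*v - 7.15)^2 - 3.14/(-2.34*v^2 - 0.92*v - 7.15)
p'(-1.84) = 0.05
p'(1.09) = 0.04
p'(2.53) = -0.07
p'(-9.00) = -0.01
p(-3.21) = -0.30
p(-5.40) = -0.22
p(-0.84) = -0.14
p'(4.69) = -0.04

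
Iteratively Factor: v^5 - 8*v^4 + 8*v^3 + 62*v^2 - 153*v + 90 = (v - 5)*(v^4 - 3*v^3 - 7*v^2 + 27*v - 18) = (v - 5)*(v - 2)*(v^3 - v^2 - 9*v + 9) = (v - 5)*(v - 3)*(v - 2)*(v^2 + 2*v - 3) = (v - 5)*(v - 3)*(v - 2)*(v - 1)*(v + 3)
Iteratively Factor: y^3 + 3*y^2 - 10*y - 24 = (y - 3)*(y^2 + 6*y + 8) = (y - 3)*(y + 4)*(y + 2)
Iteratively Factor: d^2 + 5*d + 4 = (d + 1)*(d + 4)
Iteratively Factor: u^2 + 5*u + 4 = (u + 1)*(u + 4)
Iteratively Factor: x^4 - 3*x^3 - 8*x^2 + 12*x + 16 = (x + 1)*(x^3 - 4*x^2 - 4*x + 16) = (x - 4)*(x + 1)*(x^2 - 4) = (x - 4)*(x + 1)*(x + 2)*(x - 2)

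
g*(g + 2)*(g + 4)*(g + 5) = g^4 + 11*g^3 + 38*g^2 + 40*g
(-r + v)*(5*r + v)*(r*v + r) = -5*r^3*v - 5*r^3 + 4*r^2*v^2 + 4*r^2*v + r*v^3 + r*v^2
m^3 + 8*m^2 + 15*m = m*(m + 3)*(m + 5)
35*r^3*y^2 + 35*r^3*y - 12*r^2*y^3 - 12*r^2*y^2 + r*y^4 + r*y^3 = y*(-7*r + y)*(-5*r + y)*(r*y + r)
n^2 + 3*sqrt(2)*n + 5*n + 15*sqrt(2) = (n + 5)*(n + 3*sqrt(2))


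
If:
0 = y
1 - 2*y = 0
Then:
No Solution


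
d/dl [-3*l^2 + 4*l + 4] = 4 - 6*l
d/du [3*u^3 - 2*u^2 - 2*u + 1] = 9*u^2 - 4*u - 2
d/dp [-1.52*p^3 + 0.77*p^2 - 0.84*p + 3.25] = -4.56*p^2 + 1.54*p - 0.84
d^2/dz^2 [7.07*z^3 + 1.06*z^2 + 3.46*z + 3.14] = 42.42*z + 2.12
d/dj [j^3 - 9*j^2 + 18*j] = 3*j^2 - 18*j + 18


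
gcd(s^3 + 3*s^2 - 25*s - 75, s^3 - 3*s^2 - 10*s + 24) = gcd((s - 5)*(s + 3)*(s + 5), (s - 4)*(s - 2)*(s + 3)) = s + 3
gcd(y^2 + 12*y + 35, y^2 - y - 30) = y + 5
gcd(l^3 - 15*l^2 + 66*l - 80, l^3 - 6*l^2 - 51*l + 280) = l^2 - 13*l + 40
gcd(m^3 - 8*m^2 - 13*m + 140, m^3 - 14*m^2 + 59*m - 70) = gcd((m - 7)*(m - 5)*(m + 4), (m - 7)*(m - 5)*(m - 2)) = m^2 - 12*m + 35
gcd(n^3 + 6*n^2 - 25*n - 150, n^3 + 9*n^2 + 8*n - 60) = n^2 + 11*n + 30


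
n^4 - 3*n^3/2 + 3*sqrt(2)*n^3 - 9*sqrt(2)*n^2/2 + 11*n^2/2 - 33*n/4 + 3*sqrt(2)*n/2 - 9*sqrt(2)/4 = (n - 3/2)*(n + sqrt(2)/2)*(n + sqrt(2))*(n + 3*sqrt(2)/2)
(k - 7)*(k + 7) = k^2 - 49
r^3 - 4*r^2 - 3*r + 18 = (r - 3)^2*(r + 2)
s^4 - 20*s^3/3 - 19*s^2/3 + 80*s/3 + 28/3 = (s - 7)*(s - 2)*(s + 1/3)*(s + 2)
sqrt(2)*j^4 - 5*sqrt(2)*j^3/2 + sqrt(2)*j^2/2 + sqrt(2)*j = j*(j - 2)*(j - 1)*(sqrt(2)*j + sqrt(2)/2)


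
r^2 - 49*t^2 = (r - 7*t)*(r + 7*t)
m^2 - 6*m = m*(m - 6)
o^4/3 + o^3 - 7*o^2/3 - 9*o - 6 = (o/3 + 1)*(o - 3)*(o + 1)*(o + 2)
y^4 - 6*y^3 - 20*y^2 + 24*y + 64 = (y - 8)*(y - 2)*(y + 2)^2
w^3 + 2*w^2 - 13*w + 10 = (w - 2)*(w - 1)*(w + 5)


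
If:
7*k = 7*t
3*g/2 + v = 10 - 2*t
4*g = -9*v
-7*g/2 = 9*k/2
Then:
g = -20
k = 140/9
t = 140/9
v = 80/9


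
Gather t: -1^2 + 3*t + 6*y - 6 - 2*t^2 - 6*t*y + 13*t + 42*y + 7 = -2*t^2 + t*(16 - 6*y) + 48*y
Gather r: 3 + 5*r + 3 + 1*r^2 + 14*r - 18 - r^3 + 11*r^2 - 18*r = -r^3 + 12*r^2 + r - 12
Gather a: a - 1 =a - 1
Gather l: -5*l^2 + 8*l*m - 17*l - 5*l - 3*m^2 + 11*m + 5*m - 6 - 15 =-5*l^2 + l*(8*m - 22) - 3*m^2 + 16*m - 21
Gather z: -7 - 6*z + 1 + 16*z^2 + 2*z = 16*z^2 - 4*z - 6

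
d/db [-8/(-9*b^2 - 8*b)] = 16*(-9*b - 4)/(b^2*(9*b + 8)^2)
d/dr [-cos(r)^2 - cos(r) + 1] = sin(r) + sin(2*r)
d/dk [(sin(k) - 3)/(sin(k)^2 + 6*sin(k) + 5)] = (6*sin(k) + cos(k)^2 + 22)*cos(k)/(sin(k)^2 + 6*sin(k) + 5)^2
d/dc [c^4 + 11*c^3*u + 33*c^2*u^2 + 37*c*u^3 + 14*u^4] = 4*c^3 + 33*c^2*u + 66*c*u^2 + 37*u^3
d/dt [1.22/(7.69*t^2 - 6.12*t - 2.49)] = (7.4664 - 18.7636*t)/(-7.69*t^2 + 6.12*t + 2.49)^2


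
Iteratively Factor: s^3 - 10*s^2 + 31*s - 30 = (s - 5)*(s^2 - 5*s + 6) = (s - 5)*(s - 3)*(s - 2)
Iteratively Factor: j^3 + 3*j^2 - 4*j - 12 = (j + 3)*(j^2 - 4) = (j + 2)*(j + 3)*(j - 2)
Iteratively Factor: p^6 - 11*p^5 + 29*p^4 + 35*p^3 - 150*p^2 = (p)*(p^5 - 11*p^4 + 29*p^3 + 35*p^2 - 150*p) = p*(p - 3)*(p^4 - 8*p^3 + 5*p^2 + 50*p) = p^2*(p - 3)*(p^3 - 8*p^2 + 5*p + 50) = p^2*(p - 5)*(p - 3)*(p^2 - 3*p - 10) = p^2*(p - 5)^2*(p - 3)*(p + 2)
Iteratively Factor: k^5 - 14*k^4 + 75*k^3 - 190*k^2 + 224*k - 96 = (k - 2)*(k^4 - 12*k^3 + 51*k^2 - 88*k + 48) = (k - 4)*(k - 2)*(k^3 - 8*k^2 + 19*k - 12) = (k - 4)*(k - 3)*(k - 2)*(k^2 - 5*k + 4) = (k - 4)^2*(k - 3)*(k - 2)*(k - 1)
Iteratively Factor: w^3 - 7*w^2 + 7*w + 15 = (w - 5)*(w^2 - 2*w - 3) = (w - 5)*(w - 3)*(w + 1)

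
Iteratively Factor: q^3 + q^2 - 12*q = (q - 3)*(q^2 + 4*q) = (q - 3)*(q + 4)*(q)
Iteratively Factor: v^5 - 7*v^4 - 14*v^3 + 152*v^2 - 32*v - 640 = (v + 2)*(v^4 - 9*v^3 + 4*v^2 + 144*v - 320) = (v - 5)*(v + 2)*(v^3 - 4*v^2 - 16*v + 64) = (v - 5)*(v - 4)*(v + 2)*(v^2 - 16) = (v - 5)*(v - 4)*(v + 2)*(v + 4)*(v - 4)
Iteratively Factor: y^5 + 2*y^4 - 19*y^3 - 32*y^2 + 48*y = (y + 4)*(y^4 - 2*y^3 - 11*y^2 + 12*y) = (y - 1)*(y + 4)*(y^3 - y^2 - 12*y) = y*(y - 1)*(y + 4)*(y^2 - y - 12) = y*(y - 4)*(y - 1)*(y + 4)*(y + 3)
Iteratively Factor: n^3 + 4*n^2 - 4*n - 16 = (n - 2)*(n^2 + 6*n + 8) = (n - 2)*(n + 4)*(n + 2)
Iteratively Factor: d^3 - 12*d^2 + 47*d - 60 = (d - 4)*(d^2 - 8*d + 15) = (d - 4)*(d - 3)*(d - 5)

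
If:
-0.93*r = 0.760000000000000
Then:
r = -0.82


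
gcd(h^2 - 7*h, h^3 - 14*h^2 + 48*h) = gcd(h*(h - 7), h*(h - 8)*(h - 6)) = h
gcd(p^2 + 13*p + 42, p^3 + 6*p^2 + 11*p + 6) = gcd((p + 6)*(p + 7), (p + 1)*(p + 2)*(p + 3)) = 1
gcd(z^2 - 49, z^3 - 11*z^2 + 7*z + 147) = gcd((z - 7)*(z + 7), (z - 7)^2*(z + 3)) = z - 7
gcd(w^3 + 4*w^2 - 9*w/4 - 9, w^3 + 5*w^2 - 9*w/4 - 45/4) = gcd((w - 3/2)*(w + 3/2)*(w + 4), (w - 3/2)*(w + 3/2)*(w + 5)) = w^2 - 9/4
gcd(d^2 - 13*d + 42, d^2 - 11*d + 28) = d - 7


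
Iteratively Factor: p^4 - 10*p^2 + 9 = (p + 3)*(p^3 - 3*p^2 - p + 3) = (p + 1)*(p + 3)*(p^2 - 4*p + 3) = (p - 3)*(p + 1)*(p + 3)*(p - 1)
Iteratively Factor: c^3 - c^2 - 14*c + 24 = (c - 2)*(c^2 + c - 12) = (c - 2)*(c + 4)*(c - 3)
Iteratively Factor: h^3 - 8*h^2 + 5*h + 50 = (h + 2)*(h^2 - 10*h + 25) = (h - 5)*(h + 2)*(h - 5)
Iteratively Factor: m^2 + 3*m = (m + 3)*(m)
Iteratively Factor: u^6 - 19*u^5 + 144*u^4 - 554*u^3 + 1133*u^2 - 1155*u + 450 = (u - 2)*(u^5 - 17*u^4 + 110*u^3 - 334*u^2 + 465*u - 225) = (u - 5)*(u - 2)*(u^4 - 12*u^3 + 50*u^2 - 84*u + 45) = (u - 5)*(u - 3)*(u - 2)*(u^3 - 9*u^2 + 23*u - 15) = (u - 5)*(u - 3)^2*(u - 2)*(u^2 - 6*u + 5) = (u - 5)^2*(u - 3)^2*(u - 2)*(u - 1)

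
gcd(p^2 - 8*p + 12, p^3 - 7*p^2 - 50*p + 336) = p - 6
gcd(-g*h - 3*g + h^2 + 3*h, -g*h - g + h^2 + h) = g - h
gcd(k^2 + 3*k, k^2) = k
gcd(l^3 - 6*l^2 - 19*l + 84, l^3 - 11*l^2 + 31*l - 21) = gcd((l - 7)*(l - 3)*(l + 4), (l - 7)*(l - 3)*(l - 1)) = l^2 - 10*l + 21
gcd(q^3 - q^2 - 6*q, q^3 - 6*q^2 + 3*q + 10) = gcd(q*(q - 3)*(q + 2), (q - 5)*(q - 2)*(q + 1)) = 1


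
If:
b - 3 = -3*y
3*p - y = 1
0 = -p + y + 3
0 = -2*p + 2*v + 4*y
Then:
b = 15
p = -1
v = 7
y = -4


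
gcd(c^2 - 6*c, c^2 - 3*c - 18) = c - 6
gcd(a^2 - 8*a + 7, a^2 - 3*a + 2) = a - 1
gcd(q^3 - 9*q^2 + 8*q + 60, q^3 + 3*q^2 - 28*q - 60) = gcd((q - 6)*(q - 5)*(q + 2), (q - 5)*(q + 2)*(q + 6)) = q^2 - 3*q - 10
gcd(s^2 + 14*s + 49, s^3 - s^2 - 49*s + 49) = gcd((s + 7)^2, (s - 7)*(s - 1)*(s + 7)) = s + 7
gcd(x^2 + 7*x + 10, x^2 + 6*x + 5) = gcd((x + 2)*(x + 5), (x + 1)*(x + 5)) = x + 5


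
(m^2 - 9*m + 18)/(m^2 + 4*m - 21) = (m - 6)/(m + 7)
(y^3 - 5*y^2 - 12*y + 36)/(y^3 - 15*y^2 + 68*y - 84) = (y + 3)/(y - 7)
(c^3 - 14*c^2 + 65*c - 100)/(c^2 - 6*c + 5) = (c^2 - 9*c + 20)/(c - 1)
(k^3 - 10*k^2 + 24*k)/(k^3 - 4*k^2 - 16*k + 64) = k*(k - 6)/(k^2 - 16)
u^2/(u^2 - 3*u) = u/(u - 3)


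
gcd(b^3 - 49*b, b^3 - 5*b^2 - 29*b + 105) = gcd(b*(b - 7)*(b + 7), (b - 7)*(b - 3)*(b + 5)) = b - 7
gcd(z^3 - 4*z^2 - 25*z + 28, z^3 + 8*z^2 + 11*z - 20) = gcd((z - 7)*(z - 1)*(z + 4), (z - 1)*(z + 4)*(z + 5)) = z^2 + 3*z - 4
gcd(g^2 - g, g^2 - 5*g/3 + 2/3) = g - 1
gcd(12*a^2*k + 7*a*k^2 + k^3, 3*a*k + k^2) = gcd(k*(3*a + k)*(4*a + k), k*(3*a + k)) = 3*a*k + k^2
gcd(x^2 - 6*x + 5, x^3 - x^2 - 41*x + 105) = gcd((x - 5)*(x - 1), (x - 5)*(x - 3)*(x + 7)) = x - 5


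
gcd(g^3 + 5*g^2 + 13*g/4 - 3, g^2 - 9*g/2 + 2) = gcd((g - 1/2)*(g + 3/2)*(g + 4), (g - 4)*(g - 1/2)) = g - 1/2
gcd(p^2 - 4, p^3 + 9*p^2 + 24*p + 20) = p + 2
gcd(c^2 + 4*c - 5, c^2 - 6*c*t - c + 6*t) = c - 1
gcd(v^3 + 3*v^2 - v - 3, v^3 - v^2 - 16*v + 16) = v - 1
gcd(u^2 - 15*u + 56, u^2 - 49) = u - 7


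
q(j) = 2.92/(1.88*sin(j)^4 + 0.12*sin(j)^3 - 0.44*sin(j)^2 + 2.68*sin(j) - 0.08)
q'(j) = 2.92*(-7.52*sin(j)^3*cos(j) - 0.36*sin(j)^2*cos(j) + 0.88*sin(j)*cos(j) - 2.68*cos(j))/(1.88*sin(j)^4 + 0.12*sin(j)^3 - 0.44*sin(j)^2 + 2.68*sin(j) - 0.08)^2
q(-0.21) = -4.46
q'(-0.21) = -18.69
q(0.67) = 1.69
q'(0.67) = -3.14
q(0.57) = 2.06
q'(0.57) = -4.28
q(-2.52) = -1.83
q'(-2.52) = 1.70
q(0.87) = 1.21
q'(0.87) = -1.81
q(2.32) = 1.31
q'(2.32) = 2.06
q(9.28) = 9.78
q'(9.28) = 83.67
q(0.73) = 1.52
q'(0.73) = -2.65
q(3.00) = 10.05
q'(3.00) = 88.51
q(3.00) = 10.05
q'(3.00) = 88.51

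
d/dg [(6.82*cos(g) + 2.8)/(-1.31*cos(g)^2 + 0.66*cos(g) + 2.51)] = (8.9342*sin(g)^2 - 7.336*cos(g) - 24.2044)*sin(g)/(-1.31*cos(g)^2 + 0.66*cos(g) + 2.51)^2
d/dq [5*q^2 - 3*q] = 10*q - 3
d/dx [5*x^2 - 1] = 10*x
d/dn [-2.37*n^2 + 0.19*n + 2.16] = 0.19 - 4.74*n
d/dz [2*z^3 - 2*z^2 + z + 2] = 6*z^2 - 4*z + 1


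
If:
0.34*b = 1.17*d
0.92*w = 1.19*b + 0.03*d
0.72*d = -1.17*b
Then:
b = 0.00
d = 0.00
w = 0.00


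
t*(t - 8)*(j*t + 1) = j*t^3 - 8*j*t^2 + t^2 - 8*t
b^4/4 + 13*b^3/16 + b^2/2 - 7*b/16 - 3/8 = (b/4 + 1/4)*(b - 3/4)*(b + 1)*(b + 2)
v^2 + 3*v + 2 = (v + 1)*(v + 2)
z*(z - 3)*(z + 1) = z^3 - 2*z^2 - 3*z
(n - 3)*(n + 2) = n^2 - n - 6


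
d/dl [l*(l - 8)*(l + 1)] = 3*l^2 - 14*l - 8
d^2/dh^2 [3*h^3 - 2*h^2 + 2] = 18*h - 4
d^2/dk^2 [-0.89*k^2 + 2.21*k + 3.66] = -1.78000000000000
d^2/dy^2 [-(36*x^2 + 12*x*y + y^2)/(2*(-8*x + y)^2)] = 28*x*(-13*x - y)/(4096*x^4 - 2048*x^3*y + 384*x^2*y^2 - 32*x*y^3 + y^4)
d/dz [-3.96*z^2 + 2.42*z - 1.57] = 2.42 - 7.92*z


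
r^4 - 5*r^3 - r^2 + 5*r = r*(r - 5)*(r - 1)*(r + 1)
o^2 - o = o*(o - 1)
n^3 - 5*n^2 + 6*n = n*(n - 3)*(n - 2)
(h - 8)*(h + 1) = h^2 - 7*h - 8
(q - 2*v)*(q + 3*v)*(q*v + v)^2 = q^4*v^2 + q^3*v^3 + 2*q^3*v^2 - 6*q^2*v^4 + 2*q^2*v^3 + q^2*v^2 - 12*q*v^4 + q*v^3 - 6*v^4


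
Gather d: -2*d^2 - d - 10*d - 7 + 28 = -2*d^2 - 11*d + 21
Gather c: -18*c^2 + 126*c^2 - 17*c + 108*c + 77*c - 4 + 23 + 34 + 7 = 108*c^2 + 168*c + 60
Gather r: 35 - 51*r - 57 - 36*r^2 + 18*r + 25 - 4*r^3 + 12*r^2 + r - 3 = -4*r^3 - 24*r^2 - 32*r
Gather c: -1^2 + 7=6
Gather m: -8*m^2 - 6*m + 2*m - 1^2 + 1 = -8*m^2 - 4*m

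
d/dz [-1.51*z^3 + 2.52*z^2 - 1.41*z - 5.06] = -4.53*z^2 + 5.04*z - 1.41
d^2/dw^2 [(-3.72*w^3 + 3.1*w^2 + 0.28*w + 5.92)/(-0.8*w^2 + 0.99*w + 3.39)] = (3.5527136788005e-15*w^5 - 7.105427357601e-15*w^4 + 22.200424*w^3 + 1.73215199999996*w^2 + 280.079352*w - 113.086068)/(0.512*w^6 - 1.9008*w^5 - 4.15656*w^4 + 15.138981*w^3 + 17.613423*w^2 - 34.131537*w - 38.958219)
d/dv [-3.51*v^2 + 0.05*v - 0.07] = 0.05 - 7.02*v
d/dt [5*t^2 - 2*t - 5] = 10*t - 2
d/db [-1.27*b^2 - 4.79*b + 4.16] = -2.54*b - 4.79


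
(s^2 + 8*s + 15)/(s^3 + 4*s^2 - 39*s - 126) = (s + 5)/(s^2 + s - 42)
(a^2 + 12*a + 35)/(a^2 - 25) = (a + 7)/(a - 5)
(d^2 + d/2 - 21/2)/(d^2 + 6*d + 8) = (2*d^2 + d - 21)/(2*(d^2 + 6*d + 8))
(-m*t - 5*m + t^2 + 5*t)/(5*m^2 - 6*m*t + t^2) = (t + 5)/(-5*m + t)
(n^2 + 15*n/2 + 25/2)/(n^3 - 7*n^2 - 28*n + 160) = (n + 5/2)/(n^2 - 12*n + 32)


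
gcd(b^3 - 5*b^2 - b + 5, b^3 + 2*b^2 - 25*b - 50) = b - 5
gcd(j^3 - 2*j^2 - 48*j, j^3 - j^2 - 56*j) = j^2 - 8*j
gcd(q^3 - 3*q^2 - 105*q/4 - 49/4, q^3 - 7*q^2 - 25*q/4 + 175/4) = q - 7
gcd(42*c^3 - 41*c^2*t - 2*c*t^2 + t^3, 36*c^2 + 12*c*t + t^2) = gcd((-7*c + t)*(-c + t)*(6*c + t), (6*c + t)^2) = 6*c + t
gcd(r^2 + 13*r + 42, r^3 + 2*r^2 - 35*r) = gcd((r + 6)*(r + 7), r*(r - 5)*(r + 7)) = r + 7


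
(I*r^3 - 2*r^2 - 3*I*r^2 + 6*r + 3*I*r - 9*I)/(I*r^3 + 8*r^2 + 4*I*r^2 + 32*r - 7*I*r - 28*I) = (r^2 + 3*r*(-1 + I) - 9*I)/(r^2 + r*(4 - 7*I) - 28*I)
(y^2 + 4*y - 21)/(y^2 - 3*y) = (y + 7)/y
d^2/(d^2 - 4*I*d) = d/(d - 4*I)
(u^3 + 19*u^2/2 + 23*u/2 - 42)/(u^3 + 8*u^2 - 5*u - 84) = (u - 3/2)/(u - 3)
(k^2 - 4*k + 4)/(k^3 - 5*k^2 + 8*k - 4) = 1/(k - 1)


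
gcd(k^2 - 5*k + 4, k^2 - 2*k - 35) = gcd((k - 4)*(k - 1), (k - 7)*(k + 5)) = 1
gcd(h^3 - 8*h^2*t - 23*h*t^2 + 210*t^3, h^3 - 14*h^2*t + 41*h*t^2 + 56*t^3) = -h + 7*t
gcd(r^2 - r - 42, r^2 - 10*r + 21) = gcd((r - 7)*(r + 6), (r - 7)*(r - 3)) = r - 7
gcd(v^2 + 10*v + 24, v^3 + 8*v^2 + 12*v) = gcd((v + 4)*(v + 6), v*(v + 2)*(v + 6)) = v + 6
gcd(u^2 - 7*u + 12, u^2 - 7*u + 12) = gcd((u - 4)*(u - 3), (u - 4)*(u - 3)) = u^2 - 7*u + 12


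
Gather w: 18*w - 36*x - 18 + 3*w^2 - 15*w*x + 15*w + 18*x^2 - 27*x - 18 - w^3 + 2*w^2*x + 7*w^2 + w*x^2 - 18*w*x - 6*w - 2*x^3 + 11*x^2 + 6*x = -w^3 + w^2*(2*x + 10) + w*(x^2 - 33*x + 27) - 2*x^3 + 29*x^2 - 57*x - 36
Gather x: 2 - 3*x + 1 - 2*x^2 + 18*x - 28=-2*x^2 + 15*x - 25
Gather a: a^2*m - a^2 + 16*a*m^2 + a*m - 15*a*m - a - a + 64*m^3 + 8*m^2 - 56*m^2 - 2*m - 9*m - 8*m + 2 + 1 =a^2*(m - 1) + a*(16*m^2 - 14*m - 2) + 64*m^3 - 48*m^2 - 19*m + 3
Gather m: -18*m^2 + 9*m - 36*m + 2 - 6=-18*m^2 - 27*m - 4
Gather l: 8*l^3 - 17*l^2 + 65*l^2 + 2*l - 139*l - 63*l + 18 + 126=8*l^3 + 48*l^2 - 200*l + 144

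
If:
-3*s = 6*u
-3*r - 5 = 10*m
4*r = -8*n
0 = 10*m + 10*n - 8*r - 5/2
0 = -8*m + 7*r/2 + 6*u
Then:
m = -23/64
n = 15/64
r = -15/32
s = 79/192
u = -79/384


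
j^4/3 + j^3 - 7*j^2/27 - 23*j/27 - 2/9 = (j/3 + 1)*(j - 1)*(j + 1/3)*(j + 2/3)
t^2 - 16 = (t - 4)*(t + 4)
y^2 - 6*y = y*(y - 6)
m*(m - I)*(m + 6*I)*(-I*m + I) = -I*m^4 + 5*m^3 + I*m^3 - 5*m^2 - 6*I*m^2 + 6*I*m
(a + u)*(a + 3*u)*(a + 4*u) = a^3 + 8*a^2*u + 19*a*u^2 + 12*u^3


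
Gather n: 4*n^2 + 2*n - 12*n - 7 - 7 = 4*n^2 - 10*n - 14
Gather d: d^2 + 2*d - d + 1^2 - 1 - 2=d^2 + d - 2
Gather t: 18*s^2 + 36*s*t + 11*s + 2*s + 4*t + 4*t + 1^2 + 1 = 18*s^2 + 13*s + t*(36*s + 8) + 2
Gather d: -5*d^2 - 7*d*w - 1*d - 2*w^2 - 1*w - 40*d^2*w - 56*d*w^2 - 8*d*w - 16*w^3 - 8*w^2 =d^2*(-40*w - 5) + d*(-56*w^2 - 15*w - 1) - 16*w^3 - 10*w^2 - w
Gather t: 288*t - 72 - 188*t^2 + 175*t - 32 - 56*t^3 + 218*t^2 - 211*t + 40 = -56*t^3 + 30*t^2 + 252*t - 64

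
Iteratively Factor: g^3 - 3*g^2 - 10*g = (g - 5)*(g^2 + 2*g) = g*(g - 5)*(g + 2)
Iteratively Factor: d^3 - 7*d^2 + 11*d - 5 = (d - 1)*(d^2 - 6*d + 5) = (d - 1)^2*(d - 5)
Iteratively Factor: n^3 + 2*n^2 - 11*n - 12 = (n + 4)*(n^2 - 2*n - 3) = (n - 3)*(n + 4)*(n + 1)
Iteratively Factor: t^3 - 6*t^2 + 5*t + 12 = (t - 3)*(t^2 - 3*t - 4) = (t - 4)*(t - 3)*(t + 1)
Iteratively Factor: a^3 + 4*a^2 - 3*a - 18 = (a - 2)*(a^2 + 6*a + 9) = (a - 2)*(a + 3)*(a + 3)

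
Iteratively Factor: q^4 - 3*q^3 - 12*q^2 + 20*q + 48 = (q - 3)*(q^3 - 12*q - 16) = (q - 3)*(q + 2)*(q^2 - 2*q - 8) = (q - 3)*(q + 2)^2*(q - 4)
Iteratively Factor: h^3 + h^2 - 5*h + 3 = (h - 1)*(h^2 + 2*h - 3) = (h - 1)^2*(h + 3)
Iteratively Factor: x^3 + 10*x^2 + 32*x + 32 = (x + 4)*(x^2 + 6*x + 8) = (x + 2)*(x + 4)*(x + 4)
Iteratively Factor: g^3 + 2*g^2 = (g + 2)*(g^2) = g*(g + 2)*(g)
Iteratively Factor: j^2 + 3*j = (j)*(j + 3)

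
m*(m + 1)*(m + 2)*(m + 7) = m^4 + 10*m^3 + 23*m^2 + 14*m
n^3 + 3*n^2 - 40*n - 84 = (n - 6)*(n + 2)*(n + 7)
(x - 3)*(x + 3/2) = x^2 - 3*x/2 - 9/2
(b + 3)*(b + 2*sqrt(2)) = b^2 + 2*sqrt(2)*b + 3*b + 6*sqrt(2)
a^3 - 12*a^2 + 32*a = a*(a - 8)*(a - 4)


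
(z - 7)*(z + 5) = z^2 - 2*z - 35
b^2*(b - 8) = b^3 - 8*b^2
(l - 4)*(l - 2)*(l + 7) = l^3 + l^2 - 34*l + 56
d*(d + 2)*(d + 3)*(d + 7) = d^4 + 12*d^3 + 41*d^2 + 42*d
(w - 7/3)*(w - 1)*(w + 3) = w^3 - w^2/3 - 23*w/3 + 7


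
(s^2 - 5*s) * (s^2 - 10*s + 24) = s^4 - 15*s^3 + 74*s^2 - 120*s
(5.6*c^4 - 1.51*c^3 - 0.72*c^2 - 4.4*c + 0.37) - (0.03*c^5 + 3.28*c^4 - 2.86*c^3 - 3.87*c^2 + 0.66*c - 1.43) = -0.03*c^5 + 2.32*c^4 + 1.35*c^3 + 3.15*c^2 - 5.06*c + 1.8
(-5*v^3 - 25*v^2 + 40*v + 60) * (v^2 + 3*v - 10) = -5*v^5 - 40*v^4 + 15*v^3 + 430*v^2 - 220*v - 600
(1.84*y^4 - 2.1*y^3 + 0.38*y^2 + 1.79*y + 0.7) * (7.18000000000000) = 13.2112*y^4 - 15.078*y^3 + 2.7284*y^2 + 12.8522*y + 5.026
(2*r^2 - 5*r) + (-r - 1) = 2*r^2 - 6*r - 1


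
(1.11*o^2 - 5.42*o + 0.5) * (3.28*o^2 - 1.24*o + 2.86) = 3.6408*o^4 - 19.154*o^3 + 11.5354*o^2 - 16.1212*o + 1.43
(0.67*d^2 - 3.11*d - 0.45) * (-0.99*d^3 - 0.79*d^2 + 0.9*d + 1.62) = -0.6633*d^5 + 2.5496*d^4 + 3.5054*d^3 - 1.3581*d^2 - 5.4432*d - 0.729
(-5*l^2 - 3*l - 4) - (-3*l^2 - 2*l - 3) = -2*l^2 - l - 1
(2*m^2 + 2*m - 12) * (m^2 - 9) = 2*m^4 + 2*m^3 - 30*m^2 - 18*m + 108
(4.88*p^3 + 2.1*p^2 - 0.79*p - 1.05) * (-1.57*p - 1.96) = -7.6616*p^4 - 12.8618*p^3 - 2.8757*p^2 + 3.1969*p + 2.058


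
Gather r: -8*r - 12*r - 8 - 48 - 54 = -20*r - 110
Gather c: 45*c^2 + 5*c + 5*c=45*c^2 + 10*c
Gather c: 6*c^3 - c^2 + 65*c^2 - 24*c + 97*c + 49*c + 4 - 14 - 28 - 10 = 6*c^3 + 64*c^2 + 122*c - 48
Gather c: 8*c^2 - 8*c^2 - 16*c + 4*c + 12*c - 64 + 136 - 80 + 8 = 0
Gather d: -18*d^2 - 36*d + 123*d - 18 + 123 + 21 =-18*d^2 + 87*d + 126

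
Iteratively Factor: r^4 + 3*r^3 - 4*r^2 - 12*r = (r + 2)*(r^3 + r^2 - 6*r) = (r - 2)*(r + 2)*(r^2 + 3*r) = r*(r - 2)*(r + 2)*(r + 3)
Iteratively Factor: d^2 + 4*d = (d + 4)*(d)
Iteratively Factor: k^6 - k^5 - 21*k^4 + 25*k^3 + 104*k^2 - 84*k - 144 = (k + 4)*(k^5 - 5*k^4 - k^3 + 29*k^2 - 12*k - 36) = (k - 3)*(k + 4)*(k^4 - 2*k^3 - 7*k^2 + 8*k + 12) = (k - 3)*(k - 2)*(k + 4)*(k^3 - 7*k - 6) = (k - 3)*(k - 2)*(k + 2)*(k + 4)*(k^2 - 2*k - 3) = (k - 3)^2*(k - 2)*(k + 2)*(k + 4)*(k + 1)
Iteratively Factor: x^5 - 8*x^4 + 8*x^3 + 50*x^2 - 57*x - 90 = (x - 3)*(x^4 - 5*x^3 - 7*x^2 + 29*x + 30) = (x - 3)*(x + 1)*(x^3 - 6*x^2 - x + 30) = (x - 5)*(x - 3)*(x + 1)*(x^2 - x - 6) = (x - 5)*(x - 3)*(x + 1)*(x + 2)*(x - 3)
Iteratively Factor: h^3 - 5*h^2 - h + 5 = (h - 1)*(h^2 - 4*h - 5) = (h - 5)*(h - 1)*(h + 1)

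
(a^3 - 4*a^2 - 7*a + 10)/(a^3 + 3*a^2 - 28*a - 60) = (a - 1)/(a + 6)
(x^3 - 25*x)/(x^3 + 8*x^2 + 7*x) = (x^2 - 25)/(x^2 + 8*x + 7)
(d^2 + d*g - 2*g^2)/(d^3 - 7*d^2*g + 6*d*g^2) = (d + 2*g)/(d*(d - 6*g))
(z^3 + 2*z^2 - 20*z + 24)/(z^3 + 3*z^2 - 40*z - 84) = (z^3 + 2*z^2 - 20*z + 24)/(z^3 + 3*z^2 - 40*z - 84)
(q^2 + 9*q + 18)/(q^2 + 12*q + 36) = (q + 3)/(q + 6)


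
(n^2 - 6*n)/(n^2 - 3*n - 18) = n/(n + 3)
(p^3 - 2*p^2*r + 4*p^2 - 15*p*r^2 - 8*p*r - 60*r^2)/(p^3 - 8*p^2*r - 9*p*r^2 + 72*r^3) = (p^2 - 5*p*r + 4*p - 20*r)/(p^2 - 11*p*r + 24*r^2)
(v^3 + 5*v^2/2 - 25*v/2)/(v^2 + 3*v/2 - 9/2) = v*(2*v^2 + 5*v - 25)/(2*v^2 + 3*v - 9)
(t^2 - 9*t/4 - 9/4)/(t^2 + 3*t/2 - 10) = (4*t^2 - 9*t - 9)/(2*(2*t^2 + 3*t - 20))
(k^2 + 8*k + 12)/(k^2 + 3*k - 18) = (k + 2)/(k - 3)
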